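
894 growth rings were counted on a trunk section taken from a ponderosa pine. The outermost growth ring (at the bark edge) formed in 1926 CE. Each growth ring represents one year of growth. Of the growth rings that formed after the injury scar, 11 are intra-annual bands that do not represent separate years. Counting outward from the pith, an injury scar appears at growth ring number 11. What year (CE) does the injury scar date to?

894 − 11 = 883 growth rings lie beyond the injury scar toward the bark edge.
Removing the 11 false growth rings leaves 883 − 11 = 872 true growth rings beyond the injury scar.
The growth ring at the bark edge is 1926 CE, so the injury scar dates to 1926 − 872 = 1054 CE.

1054 CE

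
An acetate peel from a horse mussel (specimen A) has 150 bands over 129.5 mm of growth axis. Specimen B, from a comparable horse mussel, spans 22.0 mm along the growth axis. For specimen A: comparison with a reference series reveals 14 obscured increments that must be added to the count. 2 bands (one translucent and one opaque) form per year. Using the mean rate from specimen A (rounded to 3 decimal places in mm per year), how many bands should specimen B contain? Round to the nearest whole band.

Specimen A: after corrections the count is 150 + 14 = 164 bands.
Specimen A: with 2 bands per year, 164 / 2 = 82 years.
A: 129.5 mm over 82 years gives 129.5 / 82 ≈ 1.579 mm/yr.
B spans 22.0 / 1.579 = 13.93 years; at 2 bands per year that is 13.93 × 2 ≈ 28 bands.

28 bands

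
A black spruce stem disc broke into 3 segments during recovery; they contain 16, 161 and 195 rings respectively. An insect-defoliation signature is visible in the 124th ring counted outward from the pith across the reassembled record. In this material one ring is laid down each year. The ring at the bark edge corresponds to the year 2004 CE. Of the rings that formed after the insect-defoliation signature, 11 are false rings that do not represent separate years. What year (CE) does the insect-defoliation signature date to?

1767 CE

Total rings = 16 + 161 + 195 = 372.
372 − 124 = 248 rings lie beyond the insect-defoliation signature toward the bark edge.
248 − 11 false = 237 true rings after the insect-defoliation signature.
Counting back 237 years from 2004 CE places the insect-defoliation signature in 2004 − 237 = 1767 CE.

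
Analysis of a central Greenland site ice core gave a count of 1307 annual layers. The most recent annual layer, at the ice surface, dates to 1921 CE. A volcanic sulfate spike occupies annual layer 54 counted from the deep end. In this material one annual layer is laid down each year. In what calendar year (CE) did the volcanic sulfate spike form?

668 CE

1307 − 54 = 1253 annual layers lie beyond the volcanic sulfate spike toward the ice surface.
The annual layer at the ice surface is 1921 CE, so the volcanic sulfate spike dates to 1921 − 1253 = 668 CE.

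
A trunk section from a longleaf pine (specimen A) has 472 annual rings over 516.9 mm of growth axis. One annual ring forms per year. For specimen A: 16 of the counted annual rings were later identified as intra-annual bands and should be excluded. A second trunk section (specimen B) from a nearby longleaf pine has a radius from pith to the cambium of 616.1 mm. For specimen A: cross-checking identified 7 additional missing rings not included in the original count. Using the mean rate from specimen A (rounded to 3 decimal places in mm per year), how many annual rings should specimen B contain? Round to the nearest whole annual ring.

Specimen A: correcting the raw count gives 472 − 16 + 7 = 463 true annual rings.
A: Mean rate = 516.9 mm / 463 years ≈ 1.116 mm per year.
For B, 616.1 / 1.116 = 552.06 years ≈ 552 annual rings.

552 annual rings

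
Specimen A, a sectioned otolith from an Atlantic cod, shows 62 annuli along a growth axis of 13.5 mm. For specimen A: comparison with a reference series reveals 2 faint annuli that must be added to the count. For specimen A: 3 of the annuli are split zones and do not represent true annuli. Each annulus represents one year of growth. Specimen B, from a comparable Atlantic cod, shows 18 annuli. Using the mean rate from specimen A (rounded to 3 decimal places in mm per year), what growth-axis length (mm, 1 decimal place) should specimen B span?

Specimen A: correcting the raw count gives 62 − 3 + 2 = 61 true annuli.
A: Mean rate = 13.5 mm / 61 years ≈ 0.221 mm per year.
Length of B = 0.221 × 18 = 4.0 mm.

4.0 mm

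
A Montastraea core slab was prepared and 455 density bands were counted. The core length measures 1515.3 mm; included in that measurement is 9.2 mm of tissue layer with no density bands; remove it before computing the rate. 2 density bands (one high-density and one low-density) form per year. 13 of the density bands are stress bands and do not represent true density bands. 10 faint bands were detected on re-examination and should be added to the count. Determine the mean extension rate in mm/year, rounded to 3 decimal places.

6.664 mm/year

After corrections the count is 455 − 13 + 10 = 452 density bands.
Dividing by 2 density bands per year: 452 / 2 = 226 years.
Net length = 1515.3 − 9.2 = 1506.1 mm.
Extension rate ≈ 1506.1 / 226 = 6.664 mm/year.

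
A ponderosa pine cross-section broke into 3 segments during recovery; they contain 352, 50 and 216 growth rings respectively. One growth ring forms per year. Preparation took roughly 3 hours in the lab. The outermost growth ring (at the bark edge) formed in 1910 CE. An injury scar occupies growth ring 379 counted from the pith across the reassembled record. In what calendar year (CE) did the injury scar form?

1671 CE

Total growth rings = 352 + 50 + 216 = 618.
618 − 379 = 239 growth rings lie beyond the injury scar toward the bark edge.
Counting back 239 years from 1910 CE places the injury scar in 1910 − 239 = 1671 CE.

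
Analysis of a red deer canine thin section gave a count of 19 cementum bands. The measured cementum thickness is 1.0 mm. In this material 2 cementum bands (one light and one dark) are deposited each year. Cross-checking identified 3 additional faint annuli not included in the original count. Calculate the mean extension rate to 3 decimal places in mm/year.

Adjusted count: 19 + 3 = 22 cementum bands.
With 2 cementum bands per year, 22 / 2 = 11 years.
Extension rate ≈ 1.0 / 11 = 0.091 mm/year.

0.091 mm/year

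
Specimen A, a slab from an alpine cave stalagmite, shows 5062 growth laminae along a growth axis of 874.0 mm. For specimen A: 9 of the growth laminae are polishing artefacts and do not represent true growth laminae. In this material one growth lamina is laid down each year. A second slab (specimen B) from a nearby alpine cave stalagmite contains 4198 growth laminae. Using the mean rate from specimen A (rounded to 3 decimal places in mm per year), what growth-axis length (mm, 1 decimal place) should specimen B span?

726.3 mm

Specimen A: correcting the raw count gives 5062 − 9 = 5053 true growth laminae.
A: Mean rate = 874.0 mm / 5053 years ≈ 0.173 mm/year.
For B, 0.173 mm/year × 4198 years = 726.3 mm.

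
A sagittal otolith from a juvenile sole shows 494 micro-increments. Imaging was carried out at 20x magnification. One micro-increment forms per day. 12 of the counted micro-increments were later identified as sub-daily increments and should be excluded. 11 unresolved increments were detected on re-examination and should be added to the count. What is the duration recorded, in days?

493 days

After corrections the count is 494 − 12 + 11 = 493 micro-increments.
With a one-to-one micro-increment periodicity this is 493 days.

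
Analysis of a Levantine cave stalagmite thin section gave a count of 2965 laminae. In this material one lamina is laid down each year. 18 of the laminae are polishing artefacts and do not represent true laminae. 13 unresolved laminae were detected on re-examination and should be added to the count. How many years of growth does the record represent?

2960 yr

Adjusted count: 2965 − 18 + 13 = 2960 laminae.
At one lamina per year, that is 2960 years.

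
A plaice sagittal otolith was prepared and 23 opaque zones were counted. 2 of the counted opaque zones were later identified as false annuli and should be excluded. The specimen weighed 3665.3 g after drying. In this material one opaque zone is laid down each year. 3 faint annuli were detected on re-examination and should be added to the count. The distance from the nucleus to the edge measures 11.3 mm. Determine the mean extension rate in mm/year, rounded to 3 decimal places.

Adjusted count: 23 − 2 + 3 = 24 opaque zones.
Mean rate = 11.3 mm / 24 years ≈ 0.471 mm/year.

0.471 mm/year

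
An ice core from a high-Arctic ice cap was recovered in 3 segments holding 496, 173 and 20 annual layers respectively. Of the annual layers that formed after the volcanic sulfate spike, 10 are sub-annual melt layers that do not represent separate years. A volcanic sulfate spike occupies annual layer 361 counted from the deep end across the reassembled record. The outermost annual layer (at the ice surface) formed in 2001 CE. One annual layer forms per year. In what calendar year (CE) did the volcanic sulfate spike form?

Total annual layers = 496 + 173 + 20 = 689.
Between annual layer 361 and the ice surface there are 689 − 361 = 328 annual layers.
Removing the 10 false annual layers leaves 328 − 10 = 318 true annual layers beyond the volcanic sulfate spike.
Counting back 318 years from 2001 CE places the volcanic sulfate spike in 2001 − 318 = 1683 CE.

1683 CE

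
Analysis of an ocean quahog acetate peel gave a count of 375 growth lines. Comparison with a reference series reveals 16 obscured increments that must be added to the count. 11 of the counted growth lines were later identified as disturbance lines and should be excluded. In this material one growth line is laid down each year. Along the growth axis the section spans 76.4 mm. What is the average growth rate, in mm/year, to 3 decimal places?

True growth line count = 375 − 11 + 16 = 380.
Mean rate = 76.4 mm / 380 years ≈ 0.201 mm/year.

0.201 mm/year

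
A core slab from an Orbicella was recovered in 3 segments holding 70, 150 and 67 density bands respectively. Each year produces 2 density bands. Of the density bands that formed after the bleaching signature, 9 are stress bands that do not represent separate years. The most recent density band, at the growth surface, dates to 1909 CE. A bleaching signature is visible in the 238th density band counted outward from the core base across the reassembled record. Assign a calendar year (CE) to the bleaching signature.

1889 CE

Total density bands = 70 + 150 + 67 = 287.
The bleaching signature sits at density band 238 from the core base, so 287 − 238 = 49 density bands formed after it.
Excluding 9 false density bands: 49 − 9 = 40.
Dividing by 2 density bands per year: 40 / 2 = 20 years.
Counting back 20 years from 1909 CE places the bleaching signature in 1909 − 20 = 1889 CE.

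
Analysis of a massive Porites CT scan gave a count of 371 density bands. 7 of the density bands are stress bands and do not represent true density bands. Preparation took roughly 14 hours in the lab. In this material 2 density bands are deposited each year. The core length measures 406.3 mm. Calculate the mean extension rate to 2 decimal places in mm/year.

After corrections the count is 371 − 7 = 364 density bands.
Dividing by 2 density bands per year: 364 / 2 = 182 years.
406.3 mm over 182 years gives 406.3 / 182 ≈ 2.23 mm/year.

2.23 mm/year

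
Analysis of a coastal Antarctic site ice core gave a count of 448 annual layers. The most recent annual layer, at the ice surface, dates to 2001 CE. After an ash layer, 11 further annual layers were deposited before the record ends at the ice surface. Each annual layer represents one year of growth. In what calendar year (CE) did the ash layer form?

1990 CE

11 annual layers post-date the ash layer.
2001 − 11 = 1990 CE.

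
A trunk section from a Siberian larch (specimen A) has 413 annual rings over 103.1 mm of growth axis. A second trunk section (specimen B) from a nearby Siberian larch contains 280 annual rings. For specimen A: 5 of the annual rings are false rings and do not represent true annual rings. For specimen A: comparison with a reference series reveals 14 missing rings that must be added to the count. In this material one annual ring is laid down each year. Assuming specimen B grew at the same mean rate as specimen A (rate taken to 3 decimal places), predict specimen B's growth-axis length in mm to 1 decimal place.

68.3 mm

Specimen A: true annual ring count = 413 − 5 + 14 = 422.
A: Mean rate = 103.1 mm / 422 years ≈ 0.244 mm per year.
Length of B = 0.244 × 280 = 68.3 mm.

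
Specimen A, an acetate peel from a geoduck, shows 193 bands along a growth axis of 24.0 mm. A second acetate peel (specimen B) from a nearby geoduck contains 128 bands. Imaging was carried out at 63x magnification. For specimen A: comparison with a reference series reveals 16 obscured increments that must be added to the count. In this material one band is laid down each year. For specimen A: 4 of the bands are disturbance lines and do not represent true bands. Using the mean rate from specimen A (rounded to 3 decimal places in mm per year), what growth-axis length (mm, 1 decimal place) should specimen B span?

15.0 mm

Specimen A: adjusted count: 193 − 4 + 16 = 205 bands.
A: Extension rate ≈ 24.0 / 205 = 0.117 mm/year.
B's length ≈ 0.117 × 128 = 15.0 mm.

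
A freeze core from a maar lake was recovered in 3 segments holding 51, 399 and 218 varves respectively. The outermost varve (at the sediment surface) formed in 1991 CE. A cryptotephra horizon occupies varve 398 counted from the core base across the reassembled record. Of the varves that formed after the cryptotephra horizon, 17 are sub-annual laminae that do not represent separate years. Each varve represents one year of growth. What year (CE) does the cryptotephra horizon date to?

Total varves = 51 + 399 + 218 = 668.
The cryptotephra horizon sits at varve 398 from the core base, so 668 − 398 = 270 varves formed after it.
Excluding 17 false varves: 270 − 17 = 253.
The varve at the sediment surface is 1991 CE, so the cryptotephra horizon dates to 1991 − 253 = 1738 CE.

1738 CE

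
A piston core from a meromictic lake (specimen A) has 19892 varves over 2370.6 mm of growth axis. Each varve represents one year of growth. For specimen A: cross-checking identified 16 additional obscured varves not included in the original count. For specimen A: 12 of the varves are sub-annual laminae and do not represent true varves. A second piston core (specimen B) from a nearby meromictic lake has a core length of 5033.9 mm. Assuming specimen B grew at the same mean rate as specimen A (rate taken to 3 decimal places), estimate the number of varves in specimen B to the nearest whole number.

42302 varves

Specimen A: true varve count = 19892 − 12 + 16 = 19896.
A: 2370.6 mm over 19896 years gives 2370.6 / 19896 ≈ 0.119 mm/yr.
Specimen B: 5033.9 mm / 0.119 mm per year = 42301.68 years ≈ 42302 varves.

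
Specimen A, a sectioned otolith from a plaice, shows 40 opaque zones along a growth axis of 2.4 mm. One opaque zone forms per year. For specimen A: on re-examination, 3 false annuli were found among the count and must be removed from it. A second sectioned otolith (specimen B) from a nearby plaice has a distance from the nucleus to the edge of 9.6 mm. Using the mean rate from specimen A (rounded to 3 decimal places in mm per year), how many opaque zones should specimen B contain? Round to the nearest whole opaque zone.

Specimen A: adjusted count: 40 − 3 = 37 opaque zones.
A: 2.4 mm over 37 years gives 2.4 / 37 ≈ 0.065 mm/year.
For B, 9.6 / 0.065 = 147.69 years ≈ 148 opaque zones.

148 opaque zones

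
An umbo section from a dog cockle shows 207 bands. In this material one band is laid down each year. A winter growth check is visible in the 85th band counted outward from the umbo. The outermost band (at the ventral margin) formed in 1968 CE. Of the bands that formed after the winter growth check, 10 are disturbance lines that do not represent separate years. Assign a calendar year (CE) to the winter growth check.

1856 CE

Between band 85 and the ventral margin there are 207 − 85 = 122 bands.
Excluding 10 false bands: 122 − 10 = 112.
1968 − 112 = 1856 CE.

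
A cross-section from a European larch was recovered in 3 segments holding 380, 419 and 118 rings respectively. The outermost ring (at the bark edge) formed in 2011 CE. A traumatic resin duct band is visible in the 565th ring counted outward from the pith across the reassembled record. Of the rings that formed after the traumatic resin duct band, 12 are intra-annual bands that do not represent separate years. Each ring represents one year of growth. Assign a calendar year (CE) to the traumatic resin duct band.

Total rings = 380 + 419 + 118 = 917.
917 − 565 = 352 rings lie beyond the traumatic resin duct band toward the bark edge.
352 − 12 false = 340 true rings after the traumatic resin duct band.
2011 − 340 = 1671 CE.

1671 CE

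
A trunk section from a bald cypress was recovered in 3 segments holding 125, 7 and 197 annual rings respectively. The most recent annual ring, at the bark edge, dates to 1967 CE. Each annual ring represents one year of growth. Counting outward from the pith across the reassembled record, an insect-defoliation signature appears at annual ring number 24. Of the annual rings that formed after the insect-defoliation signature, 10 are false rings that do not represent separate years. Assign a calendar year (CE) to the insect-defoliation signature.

Total annual rings = 125 + 7 + 197 = 329.
The insect-defoliation signature sits at annual ring 24 from the pith, so 329 − 24 = 305 annual rings formed after it.
Excluding 10 false annual rings: 305 − 10 = 295.
Counting back 295 years from 1967 CE places the insect-defoliation signature in 1967 − 295 = 1672 CE.

1672 CE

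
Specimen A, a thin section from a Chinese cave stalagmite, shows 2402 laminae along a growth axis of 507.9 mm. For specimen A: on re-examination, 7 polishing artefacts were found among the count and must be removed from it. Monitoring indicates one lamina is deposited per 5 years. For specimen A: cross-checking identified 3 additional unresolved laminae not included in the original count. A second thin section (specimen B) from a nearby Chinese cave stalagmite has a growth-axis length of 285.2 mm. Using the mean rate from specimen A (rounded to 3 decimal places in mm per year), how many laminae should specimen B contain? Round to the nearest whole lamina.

1358 laminae

Specimen A: true lamina count = 2402 − 7 + 3 = 2398.
Specimen A: multiplying by 5 years per lamina: 2398 × 5 = 11990 years.
A: Extension rate ≈ 507.9 / 11990 = 0.042 mm/year.
B spans 285.2 / 0.042 = 6790.48 years; at 5 years per lamina that is 6790.48 / 5 ≈ 1358 laminae.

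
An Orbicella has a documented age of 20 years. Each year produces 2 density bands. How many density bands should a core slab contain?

With 2 density bands per year, 20 years would produce 20 × 2 = 40 density bands.
So 40 density bands should be present.

40 density bands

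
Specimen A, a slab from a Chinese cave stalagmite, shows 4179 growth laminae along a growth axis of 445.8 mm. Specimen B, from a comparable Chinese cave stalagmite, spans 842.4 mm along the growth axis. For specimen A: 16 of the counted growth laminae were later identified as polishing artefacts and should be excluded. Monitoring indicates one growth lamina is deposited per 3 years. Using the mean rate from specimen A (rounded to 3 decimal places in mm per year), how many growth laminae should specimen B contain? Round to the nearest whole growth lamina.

7800 growth laminae

Specimen A: adjusted count: 4179 − 16 = 4163 growth laminae.
Specimen A: 4163 growth laminae at 3 years each span 4163 × 3 = 12489 years.
A: 445.8 mm over 12489 years gives 445.8 / 12489 ≈ 0.036 mm per year.
B spans 842.4 / 0.036 = 23400.00 years; at 3 years per growth lamina that is 23400.00 / 3 ≈ 7800 growth laminae.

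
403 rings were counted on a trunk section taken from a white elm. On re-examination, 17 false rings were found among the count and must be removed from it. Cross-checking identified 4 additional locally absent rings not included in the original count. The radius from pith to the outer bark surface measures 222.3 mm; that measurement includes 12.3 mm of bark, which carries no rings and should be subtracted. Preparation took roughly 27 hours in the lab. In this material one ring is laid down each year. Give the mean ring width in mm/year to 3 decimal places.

Adjusted count: 403 − 17 + 4 = 390 rings.
The growth record spans 222.3 − 12.3 = 210.0 mm.
Mean rate = 210.0 mm / 390 years ≈ 0.538 mm/year.

0.538 mm/year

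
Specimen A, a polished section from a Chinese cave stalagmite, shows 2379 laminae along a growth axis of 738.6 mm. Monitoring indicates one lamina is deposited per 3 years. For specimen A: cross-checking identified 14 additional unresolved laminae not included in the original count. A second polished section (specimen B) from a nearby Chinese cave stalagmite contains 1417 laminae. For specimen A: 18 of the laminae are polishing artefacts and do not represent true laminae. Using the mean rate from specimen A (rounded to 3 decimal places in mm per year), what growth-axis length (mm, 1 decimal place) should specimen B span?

Specimen A: adjusted count: 2379 − 18 + 14 = 2375 laminae.
Specimen A: at 3 years per lamina, 2375 × 3 = 7125 years.
A: 738.6 mm over 7125 years gives 738.6 / 7125 ≈ 0.104 mm per year.
Specimen B: multiplying by 3 years per lamina: 1417 × 3 = 4251 years. B's length ≈ 0.104 × 4251 = 442.1 mm.

442.1 mm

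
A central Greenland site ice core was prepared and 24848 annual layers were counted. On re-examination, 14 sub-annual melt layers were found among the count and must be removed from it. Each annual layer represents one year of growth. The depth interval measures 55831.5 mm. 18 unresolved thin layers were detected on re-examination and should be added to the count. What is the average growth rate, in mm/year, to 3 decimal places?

Correcting the raw count gives 24848 − 14 + 18 = 24852 true annual layers.
55831.5 mm over 24852 years gives 55831.5 / 24852 ≈ 2.247 mm/year.

2.247 mm/year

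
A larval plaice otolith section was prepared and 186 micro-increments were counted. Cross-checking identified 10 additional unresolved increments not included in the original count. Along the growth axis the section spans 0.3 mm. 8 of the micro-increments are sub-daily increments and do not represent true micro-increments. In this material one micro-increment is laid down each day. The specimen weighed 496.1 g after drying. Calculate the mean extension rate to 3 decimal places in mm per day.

0.002 mm per day

After corrections the count is 186 − 8 + 10 = 188 micro-increments.
Mean rate = 0.3 mm / 188 days ≈ 0.002 mm per day.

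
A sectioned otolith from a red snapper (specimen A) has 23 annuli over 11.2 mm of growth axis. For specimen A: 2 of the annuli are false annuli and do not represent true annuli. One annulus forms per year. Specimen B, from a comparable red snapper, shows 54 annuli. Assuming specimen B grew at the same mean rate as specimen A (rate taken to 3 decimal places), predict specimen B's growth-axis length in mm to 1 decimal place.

Specimen A: correcting the raw count gives 23 − 2 = 21 true annuli.
A: Extension rate ≈ 11.2 / 21 = 0.533 mm/year.
For B, 0.533 mm/year × 54 years = 28.8 mm.

28.8 mm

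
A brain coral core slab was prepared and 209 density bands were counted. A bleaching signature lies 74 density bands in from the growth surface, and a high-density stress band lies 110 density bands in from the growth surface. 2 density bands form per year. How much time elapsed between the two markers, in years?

110 − 74 = 36 density bands lie between the two events.
36 density bands at 2 per year is 36 / 2 = 18 years.

18 years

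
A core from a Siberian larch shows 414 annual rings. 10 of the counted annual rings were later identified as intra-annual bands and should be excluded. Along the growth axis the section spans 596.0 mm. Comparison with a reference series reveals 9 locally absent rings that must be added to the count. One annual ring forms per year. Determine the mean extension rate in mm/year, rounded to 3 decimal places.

1.443 mm/year

After corrections the count is 414 − 10 + 9 = 413 annual rings.
Extension rate ≈ 596.0 / 413 = 1.443 mm/year.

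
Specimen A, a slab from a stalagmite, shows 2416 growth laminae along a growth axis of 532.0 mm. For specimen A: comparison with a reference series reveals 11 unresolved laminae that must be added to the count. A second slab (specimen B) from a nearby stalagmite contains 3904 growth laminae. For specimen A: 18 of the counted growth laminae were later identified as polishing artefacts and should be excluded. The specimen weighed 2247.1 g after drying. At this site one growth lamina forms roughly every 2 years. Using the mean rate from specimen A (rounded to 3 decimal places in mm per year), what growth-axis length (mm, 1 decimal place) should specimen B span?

858.9 mm

Specimen A: true growth lamina count = 2416 − 18 + 11 = 2409.
Specimen A: 2409 growth laminae at 2 years each span 2409 × 2 = 4818 years.
A: Mean rate = 532.0 mm / 4818 years ≈ 0.110 mm/year.
Specimen B: at 2 years per growth lamina, 3904 × 2 = 7808 years. Length of B = 0.110 × 7808 = 858.9 mm.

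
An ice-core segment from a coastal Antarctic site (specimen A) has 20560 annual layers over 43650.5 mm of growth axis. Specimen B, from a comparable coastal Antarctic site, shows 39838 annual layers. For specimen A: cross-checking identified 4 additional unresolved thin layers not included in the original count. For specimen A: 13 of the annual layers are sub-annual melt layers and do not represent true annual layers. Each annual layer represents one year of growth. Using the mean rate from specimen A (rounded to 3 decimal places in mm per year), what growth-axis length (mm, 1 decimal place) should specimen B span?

84615.9 mm

Specimen A: true annual layer count = 20560 − 13 + 4 = 20551.
A: Extension rate ≈ 43650.5 / 20551 = 2.124 mm/year.
For B, 2.124 mm/year × 39838 years = 84615.9 mm.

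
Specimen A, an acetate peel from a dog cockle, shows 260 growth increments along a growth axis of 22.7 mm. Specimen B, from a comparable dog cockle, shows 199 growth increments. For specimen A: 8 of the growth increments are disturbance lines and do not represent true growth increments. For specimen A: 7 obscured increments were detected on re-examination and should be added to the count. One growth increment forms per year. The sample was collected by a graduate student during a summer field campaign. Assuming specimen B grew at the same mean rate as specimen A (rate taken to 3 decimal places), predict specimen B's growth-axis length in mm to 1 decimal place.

17.5 mm

Specimen A: true growth increment count = 260 − 8 + 7 = 259.
A: Mean rate = 22.7 mm / 259 years ≈ 0.088 mm per year.
B's length ≈ 0.088 × 199 = 17.5 mm.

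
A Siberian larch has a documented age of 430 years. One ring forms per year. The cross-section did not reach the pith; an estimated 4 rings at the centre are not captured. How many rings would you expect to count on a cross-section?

426 rings

At one ring per year, 430 years correspond to 430 rings.
430 − 4 missed = 426 rings expected in the prepared section.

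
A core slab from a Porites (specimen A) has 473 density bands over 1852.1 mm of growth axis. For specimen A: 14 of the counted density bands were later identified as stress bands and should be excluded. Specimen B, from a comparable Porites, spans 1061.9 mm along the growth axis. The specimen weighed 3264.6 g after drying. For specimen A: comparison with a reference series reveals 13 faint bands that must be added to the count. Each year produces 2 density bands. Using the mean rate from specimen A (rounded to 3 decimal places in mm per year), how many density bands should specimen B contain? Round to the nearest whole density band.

271 density bands

Specimen A: correcting the raw count gives 473 − 14 + 13 = 472 true density bands.
Specimen A: with 2 density bands per year, 472 / 2 = 236 years.
A: Extension rate ≈ 1852.1 / 236 = 7.848 mm/year.
For B, 1061.9 / 7.848 = 135.31 years; at 2 density bands per year that is 135.31 × 2 ≈ 271 density bands.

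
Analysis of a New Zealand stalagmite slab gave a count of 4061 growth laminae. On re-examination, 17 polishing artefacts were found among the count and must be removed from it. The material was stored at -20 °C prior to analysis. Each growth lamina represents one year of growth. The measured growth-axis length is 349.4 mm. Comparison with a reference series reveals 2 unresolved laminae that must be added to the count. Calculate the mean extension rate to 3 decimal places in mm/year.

0.086 mm/year

Adjusted count: 4061 − 17 + 2 = 4046 growth laminae.
Mean rate = 349.4 mm / 4046 years ≈ 0.086 mm/year.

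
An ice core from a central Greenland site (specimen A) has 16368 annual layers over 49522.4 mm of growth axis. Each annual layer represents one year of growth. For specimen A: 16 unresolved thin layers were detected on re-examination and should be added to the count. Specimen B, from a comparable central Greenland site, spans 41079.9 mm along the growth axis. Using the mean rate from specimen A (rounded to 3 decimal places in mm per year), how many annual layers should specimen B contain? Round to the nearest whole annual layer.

13589 annual layers

Specimen A: correcting the raw count gives 16368 + 16 = 16384 true annual layers.
A: 49522.4 mm over 16384 years gives 49522.4 / 16384 ≈ 3.023 mm/yr.
B spans 41079.9 / 3.023 = 13589.12 years ≈ 13589 annual layers.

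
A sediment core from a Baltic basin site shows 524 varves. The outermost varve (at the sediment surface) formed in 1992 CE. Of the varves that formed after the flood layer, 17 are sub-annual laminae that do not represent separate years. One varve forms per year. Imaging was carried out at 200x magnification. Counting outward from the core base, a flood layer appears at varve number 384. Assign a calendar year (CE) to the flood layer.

Between varve 384 and the sediment surface there are 524 − 384 = 140 varves.
140 − 17 false = 123 true varves after the flood layer.
Counting back 123 years from 1992 CE places the flood layer in 1992 − 123 = 1869 CE.

1869 CE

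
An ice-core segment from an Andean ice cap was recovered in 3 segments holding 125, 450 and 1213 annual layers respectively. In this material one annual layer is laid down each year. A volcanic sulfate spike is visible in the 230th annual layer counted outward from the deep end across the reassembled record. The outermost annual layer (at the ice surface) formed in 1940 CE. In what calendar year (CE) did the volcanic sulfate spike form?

Total annual layers = 125 + 450 + 1213 = 1788.
The volcanic sulfate spike sits at annual layer 230 from the deep end, so 1788 − 230 = 1558 annual layers formed after it.
Counting back 1558 years from 1940 CE places the volcanic sulfate spike in 1940 − 1558 = 382 CE.

382 CE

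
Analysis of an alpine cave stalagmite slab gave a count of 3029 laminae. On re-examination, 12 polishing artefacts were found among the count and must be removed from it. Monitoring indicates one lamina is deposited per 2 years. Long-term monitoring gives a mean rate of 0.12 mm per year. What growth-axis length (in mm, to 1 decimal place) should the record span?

Adjusted count: 3029 − 12 = 3017 laminae.
3017 laminae at 2 years each span 3017 × 2 = 6034 years.
Length ≈ 0.12 × 6034 = 724.1 mm.

724.1 mm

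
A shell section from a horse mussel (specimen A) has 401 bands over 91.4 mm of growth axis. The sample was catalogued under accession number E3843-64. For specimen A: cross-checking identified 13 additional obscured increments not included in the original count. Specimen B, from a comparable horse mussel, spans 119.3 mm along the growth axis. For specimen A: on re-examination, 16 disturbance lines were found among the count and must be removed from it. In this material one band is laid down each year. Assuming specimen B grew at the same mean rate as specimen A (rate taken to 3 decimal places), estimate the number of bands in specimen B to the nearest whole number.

Specimen A: correcting the raw count gives 401 − 16 + 13 = 398 true bands.
A: Extension rate ≈ 91.4 / 398 = 0.230 mm/yr.
Specimen B: 119.3 mm / 0.230 mm per year = 518.70 years ≈ 519 bands.

519 bands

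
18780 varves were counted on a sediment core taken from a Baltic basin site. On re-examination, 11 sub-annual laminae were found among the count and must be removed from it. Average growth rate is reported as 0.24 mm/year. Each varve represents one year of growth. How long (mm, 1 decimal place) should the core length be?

4504.6 mm

After corrections the count is 18780 − 11 = 18769 varves.
Length ≈ 0.24 × 18769 = 4504.6 mm.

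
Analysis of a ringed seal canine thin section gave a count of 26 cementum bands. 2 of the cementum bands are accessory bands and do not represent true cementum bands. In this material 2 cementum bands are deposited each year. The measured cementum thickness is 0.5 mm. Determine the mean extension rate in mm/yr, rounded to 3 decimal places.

Correcting the raw count gives 26 − 2 = 24 true cementum bands.
Dividing by 2 cementum bands per year: 24 / 2 = 12 years.
0.5 mm over 12 years gives 0.5 / 12 ≈ 0.042 mm/yr.

0.042 mm/yr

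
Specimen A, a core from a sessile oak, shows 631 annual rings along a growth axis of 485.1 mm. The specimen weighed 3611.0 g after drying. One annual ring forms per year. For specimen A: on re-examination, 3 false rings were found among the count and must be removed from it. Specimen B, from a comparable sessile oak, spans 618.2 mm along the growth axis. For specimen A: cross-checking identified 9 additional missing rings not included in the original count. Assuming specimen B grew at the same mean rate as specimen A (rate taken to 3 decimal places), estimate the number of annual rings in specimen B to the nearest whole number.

Specimen A: adjusted count: 631 − 3 + 9 = 637 annual rings.
A: Mean rate = 485.1 mm / 637 years ≈ 0.762 mm/yr.
For B, 618.2 / 0.762 = 811.29 years ≈ 811 annual rings.

811 annual rings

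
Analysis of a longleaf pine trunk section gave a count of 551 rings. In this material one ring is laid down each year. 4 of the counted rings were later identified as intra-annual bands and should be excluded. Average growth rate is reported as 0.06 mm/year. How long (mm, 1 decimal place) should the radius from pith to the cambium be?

32.8 mm

True ring count = 551 − 4 = 547.
Predicted length = 0.06 mm/year × 547 years = 32.8 mm.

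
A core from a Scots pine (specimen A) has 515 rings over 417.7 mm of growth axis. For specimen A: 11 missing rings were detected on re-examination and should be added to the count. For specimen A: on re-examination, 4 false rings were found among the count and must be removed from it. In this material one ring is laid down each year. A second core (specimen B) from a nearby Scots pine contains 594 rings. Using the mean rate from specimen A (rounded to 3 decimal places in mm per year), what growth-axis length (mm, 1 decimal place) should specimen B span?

Specimen A: true ring count = 515 − 4 + 11 = 522.
A: Extension rate ≈ 417.7 / 522 = 0.800 mm/yr.
B's length ≈ 0.800 × 594 = 475.2 mm.

475.2 mm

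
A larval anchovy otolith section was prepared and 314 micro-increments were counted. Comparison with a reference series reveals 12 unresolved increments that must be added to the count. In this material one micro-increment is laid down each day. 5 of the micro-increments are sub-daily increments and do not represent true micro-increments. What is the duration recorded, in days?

321 d

True micro-increment count = 314 − 5 + 12 = 321.
With a one-to-one micro-increment periodicity this is 321 days.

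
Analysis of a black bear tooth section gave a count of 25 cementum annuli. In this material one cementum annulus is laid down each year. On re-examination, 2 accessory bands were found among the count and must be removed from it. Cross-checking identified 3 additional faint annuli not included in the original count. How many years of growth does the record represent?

26 years

Correcting the raw count gives 25 − 2 + 3 = 26 true cementum annuli.
One cementum annulus per year makes the duration 26 years.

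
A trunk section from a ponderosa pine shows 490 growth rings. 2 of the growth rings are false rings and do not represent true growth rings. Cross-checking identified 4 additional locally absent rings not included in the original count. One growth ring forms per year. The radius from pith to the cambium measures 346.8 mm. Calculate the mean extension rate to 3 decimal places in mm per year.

0.705 mm per year

Adjusted count: 490 − 2 + 4 = 492 growth rings.
Extension rate ≈ 346.8 / 492 = 0.705 mm per year.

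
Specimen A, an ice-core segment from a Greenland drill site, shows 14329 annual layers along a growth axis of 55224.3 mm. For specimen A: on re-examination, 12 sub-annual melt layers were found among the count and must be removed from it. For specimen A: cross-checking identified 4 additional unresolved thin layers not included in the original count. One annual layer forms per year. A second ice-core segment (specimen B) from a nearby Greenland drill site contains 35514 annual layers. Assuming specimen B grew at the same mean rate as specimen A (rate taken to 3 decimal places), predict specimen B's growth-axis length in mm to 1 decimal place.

136942.0 mm

Specimen A: true annual layer count = 14329 − 12 + 4 = 14321.
A: Extension rate ≈ 55224.3 / 14321 = 3.856 mm/year.
For B, 3.856 mm/year × 35514 years = 136942.0 mm.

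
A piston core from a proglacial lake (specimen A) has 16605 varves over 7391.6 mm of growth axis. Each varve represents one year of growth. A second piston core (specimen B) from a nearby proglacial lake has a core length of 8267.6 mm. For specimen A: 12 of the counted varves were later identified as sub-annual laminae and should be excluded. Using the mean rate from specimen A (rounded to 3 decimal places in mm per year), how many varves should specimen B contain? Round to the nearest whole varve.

18579 varves

Specimen A: adjusted count: 16605 − 12 = 16593 varves.
A: 7391.6 mm over 16593 years gives 7391.6 / 16593 ≈ 0.445 mm/year.
For B, 8267.6 / 0.445 = 18578.88 years ≈ 18579 varves.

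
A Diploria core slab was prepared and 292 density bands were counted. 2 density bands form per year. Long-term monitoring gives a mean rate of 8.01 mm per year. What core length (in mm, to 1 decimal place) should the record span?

With 2 density bands per year, 292 / 2 = 146 years.
Length ≈ 8.01 × 146 = 1169.5 mm.

1169.5 mm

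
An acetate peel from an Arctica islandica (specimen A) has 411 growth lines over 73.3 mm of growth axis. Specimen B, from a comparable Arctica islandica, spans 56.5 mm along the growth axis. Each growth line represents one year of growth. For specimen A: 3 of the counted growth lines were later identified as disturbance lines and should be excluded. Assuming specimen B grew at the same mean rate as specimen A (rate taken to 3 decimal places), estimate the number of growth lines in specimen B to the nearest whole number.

314 growth lines

Specimen A: correcting the raw count gives 411 − 3 = 408 true growth lines.
A: Mean rate = 73.3 mm / 408 years ≈ 0.180 mm/year.
For B, 56.5 / 0.180 = 313.89 years ≈ 314 growth lines.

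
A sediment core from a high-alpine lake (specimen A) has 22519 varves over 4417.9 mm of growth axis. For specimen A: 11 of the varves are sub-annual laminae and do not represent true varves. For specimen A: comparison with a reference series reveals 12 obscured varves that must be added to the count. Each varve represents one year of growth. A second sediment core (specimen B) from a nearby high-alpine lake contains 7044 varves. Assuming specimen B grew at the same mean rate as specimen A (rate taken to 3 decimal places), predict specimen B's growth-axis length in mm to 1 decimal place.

1380.6 mm

Specimen A: correcting the raw count gives 22519 − 11 + 12 = 22520 true varves.
A: Extension rate ≈ 4417.9 / 22520 = 0.196 mm per year.
B's length ≈ 0.196 × 7044 = 1380.6 mm.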